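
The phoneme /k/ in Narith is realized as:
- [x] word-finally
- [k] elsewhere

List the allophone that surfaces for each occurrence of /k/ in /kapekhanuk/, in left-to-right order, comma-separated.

Occurrence 1 (position 1): no conditioning environment matches → elsewhere allophone [k].
Occurrence 2 (position 5): no conditioning environment matches → elsewhere allophone [k].
Occurrence 3 (position 10): word-finally → [x].

[k], [k], [x]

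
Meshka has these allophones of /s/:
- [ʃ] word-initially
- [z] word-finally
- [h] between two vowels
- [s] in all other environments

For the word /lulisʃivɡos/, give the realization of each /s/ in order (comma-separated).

Occurrence 1 (position 5): no conditioning environment matches → elsewhere allophone [s].
Occurrence 2 (position 11): word-finally → [z].

[s], [z]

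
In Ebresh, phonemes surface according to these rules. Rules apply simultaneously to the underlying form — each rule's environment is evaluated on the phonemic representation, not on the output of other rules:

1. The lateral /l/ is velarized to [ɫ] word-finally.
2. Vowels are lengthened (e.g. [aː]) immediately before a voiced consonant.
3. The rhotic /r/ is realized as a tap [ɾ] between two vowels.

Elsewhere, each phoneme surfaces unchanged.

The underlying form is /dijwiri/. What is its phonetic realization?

/d/ stays [d].
/i/ meets the environment for rule 2 (before a voiced consonant) → [iː].
/j/ — not in any rule's target class → [j].
/w/ stays [w].
/i/ meets the environment for rule 2 (before a voiced consonant) → [iː].
/r/ meets the environment for rule 3 (between two vowels) → [ɾ].
/i/ (word-final): rule 2 targets it, but not before a voiced consonant → unchanged [i].

[diːjwiːɾi]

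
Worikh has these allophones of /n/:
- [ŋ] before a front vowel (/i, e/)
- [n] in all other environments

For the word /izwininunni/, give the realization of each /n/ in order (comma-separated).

[ŋ], [n], [n], [ŋ]

Occurrence 1 (position 5): before a front vowel (/i, e/) → [ŋ].
Occurrence 2 (position 7): no conditioning environment matches → elsewhere allophone [n].
Occurrence 3 (position 9): no conditioning environment matches → elsewhere allophone [n].
Occurrence 4 (position 10): before a front vowel (/i, e/) → [ŋ].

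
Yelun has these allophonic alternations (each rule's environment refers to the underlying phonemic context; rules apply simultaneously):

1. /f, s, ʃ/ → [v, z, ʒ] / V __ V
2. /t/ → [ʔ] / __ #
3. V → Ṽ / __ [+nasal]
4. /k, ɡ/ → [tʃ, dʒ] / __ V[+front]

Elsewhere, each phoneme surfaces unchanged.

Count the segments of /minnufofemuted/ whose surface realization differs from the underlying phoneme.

4

Segments that undergo a rule: /i/ → [ĩ] (rule 3); /f/ → [v] (rule 1); /f/ → [v] (rule 1); /e/ → [ẽ] (rule 3).
All other segments surface unchanged.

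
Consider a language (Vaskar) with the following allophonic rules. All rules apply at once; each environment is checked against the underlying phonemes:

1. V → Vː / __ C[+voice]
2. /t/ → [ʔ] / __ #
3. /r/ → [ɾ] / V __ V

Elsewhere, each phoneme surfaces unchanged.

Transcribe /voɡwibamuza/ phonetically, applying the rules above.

/v/ stays [v].
/o/ meets the environment for rule 1 (before a voiced consonant) → [oː].
/ɡ/ stays [ɡ].
/w/ (between /ɡ/ and /i/) is unaffected → [w].
Rule 1 applies to /i/ (between /w/ and /b/: before a voiced consonant) → [iː].
/b/ stays [b].
/a/ meets the environment for rule 1 (before a voiced consonant) → [aː].
/m/ (between /a/ and /u/): no rule targets it → [m].
/u/ (between /m/ and /z/): before a voiced consonant, so rule 1 applies → [uː].
/z/ — not in any rule's target class → [z].
/a/ — word-final; rule 1 does not apply here → [a].

[voːɡwiːbaːmuːza]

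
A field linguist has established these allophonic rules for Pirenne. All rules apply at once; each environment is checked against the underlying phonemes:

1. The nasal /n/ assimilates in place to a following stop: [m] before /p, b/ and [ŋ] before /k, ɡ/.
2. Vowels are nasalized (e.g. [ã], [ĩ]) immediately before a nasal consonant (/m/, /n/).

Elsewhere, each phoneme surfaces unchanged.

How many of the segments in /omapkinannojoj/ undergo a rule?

3

Segments that undergo a rule: /o/ → [õ] (rule 2); /i/ → [ĩ] (rule 2); /a/ → [ã] (rule 2).
All other segments surface unchanged.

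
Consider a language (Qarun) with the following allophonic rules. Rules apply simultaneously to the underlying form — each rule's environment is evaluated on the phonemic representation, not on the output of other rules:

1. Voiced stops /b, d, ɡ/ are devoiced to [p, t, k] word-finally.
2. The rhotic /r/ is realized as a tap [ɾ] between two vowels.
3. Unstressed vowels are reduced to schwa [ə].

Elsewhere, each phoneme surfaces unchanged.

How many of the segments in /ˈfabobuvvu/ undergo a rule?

3

Segments that undergo a rule: /o/ → [ə] (rule 3); /u/ → [ə] (rule 3); /u/ → [ə] (rule 3).
All other segments surface unchanged.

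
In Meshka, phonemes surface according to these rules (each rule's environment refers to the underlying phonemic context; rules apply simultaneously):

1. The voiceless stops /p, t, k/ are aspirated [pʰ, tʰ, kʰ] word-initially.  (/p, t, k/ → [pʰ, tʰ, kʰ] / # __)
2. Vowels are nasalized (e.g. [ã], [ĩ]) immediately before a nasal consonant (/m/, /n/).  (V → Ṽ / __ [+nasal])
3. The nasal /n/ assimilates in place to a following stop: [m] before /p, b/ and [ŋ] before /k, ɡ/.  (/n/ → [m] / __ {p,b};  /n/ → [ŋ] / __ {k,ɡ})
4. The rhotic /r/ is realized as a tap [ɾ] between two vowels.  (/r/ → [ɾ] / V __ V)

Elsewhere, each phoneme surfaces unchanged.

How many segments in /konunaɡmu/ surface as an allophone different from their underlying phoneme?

3

Segments that undergo a rule: /k/ → [kʰ] (rule 1); /o/ → [õ] (rule 2); /u/ → [ũ] (rule 2).
All other segments surface unchanged.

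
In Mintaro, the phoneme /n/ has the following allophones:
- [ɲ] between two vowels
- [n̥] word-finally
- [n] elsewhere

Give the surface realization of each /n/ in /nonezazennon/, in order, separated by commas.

Occurrence 1 (position 1): no conditioning environment matches → elsewhere allophone [n].
Occurrence 2 (position 3): between two vowels → [ɲ].
Occurrence 3 (position 9): no conditioning environment matches → elsewhere allophone [n].
Occurrence 4 (position 10): no conditioning environment matches → elsewhere allophone [n].
Occurrence 5 (position 12): word-finally → [n̥].

[n], [ɲ], [n], [n], [n̥]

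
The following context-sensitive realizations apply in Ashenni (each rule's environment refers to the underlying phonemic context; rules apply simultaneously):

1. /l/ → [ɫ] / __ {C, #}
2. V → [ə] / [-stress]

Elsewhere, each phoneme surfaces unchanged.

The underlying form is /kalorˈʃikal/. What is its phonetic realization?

[kələrˈʃikəɫ]

/k/ (word-initial) is unaffected → [k].
/a/ (between /k/ and /l/): in an unstressed syllable, so rule 2 applies → [ə].
/l/ — between /a/ and /o/; rule 1 does not apply here → [l].
Rule 2 applies to /o/ (between /l/ and /r/: in an unstressed syllable) → [ə].
/r/ (between /o/ and /ʃ/): no rule targets it → [r].
/ʃ/ — not in any rule's target class → [ʃ].
/i/ — between /ʃ/ and /k/; rule 2 does not apply here → [i].
/k/ stays [k].
/a/ meets the environment for rule 2 (in an unstressed syllable) → [ə].
/l/ — word-final, word-finally or immediately before a consonant — surfaces as [ɫ] (rule 1).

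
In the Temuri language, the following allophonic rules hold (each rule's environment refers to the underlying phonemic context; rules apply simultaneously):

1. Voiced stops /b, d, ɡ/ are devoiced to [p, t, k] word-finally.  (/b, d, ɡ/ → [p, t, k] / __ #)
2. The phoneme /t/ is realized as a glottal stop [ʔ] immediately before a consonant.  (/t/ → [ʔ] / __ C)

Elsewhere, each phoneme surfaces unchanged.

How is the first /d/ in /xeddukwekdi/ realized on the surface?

[d]

/d/ (between /e/ and /d/) fails the environment for rule 1, so it stays [d].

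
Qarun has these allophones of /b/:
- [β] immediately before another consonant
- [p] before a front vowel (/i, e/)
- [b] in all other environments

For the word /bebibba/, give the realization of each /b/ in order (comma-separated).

[p], [p], [β], [b]

Occurrence 1 (position 1): before a front vowel (/i, e/) → [p].
Occurrence 2 (position 3): before a front vowel (/i, e/) → [p].
Occurrence 3 (position 5): immediately before another consonant → [β].
Occurrence 4 (position 6): no conditioning environment matches → elsewhere allophone [b].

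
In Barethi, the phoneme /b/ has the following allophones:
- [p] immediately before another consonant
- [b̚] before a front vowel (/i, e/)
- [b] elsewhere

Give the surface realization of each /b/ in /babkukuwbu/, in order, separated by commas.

[b], [p], [b]

Occurrence 1 (position 1): no conditioning environment matches → elsewhere allophone [b].
Occurrence 2 (position 3): immediately before another consonant → [p].
Occurrence 3 (position 9): no conditioning environment matches → elsewhere allophone [b].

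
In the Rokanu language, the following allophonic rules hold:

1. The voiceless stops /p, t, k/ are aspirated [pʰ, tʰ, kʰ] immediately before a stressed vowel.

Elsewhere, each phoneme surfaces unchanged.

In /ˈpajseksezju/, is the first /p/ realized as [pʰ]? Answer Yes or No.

Yes

Rule 1 applies to /p/ (word-initial: immediately before a stressed vowel) → [pʰ].
The actual realization is [pʰ], which matches [pʰ].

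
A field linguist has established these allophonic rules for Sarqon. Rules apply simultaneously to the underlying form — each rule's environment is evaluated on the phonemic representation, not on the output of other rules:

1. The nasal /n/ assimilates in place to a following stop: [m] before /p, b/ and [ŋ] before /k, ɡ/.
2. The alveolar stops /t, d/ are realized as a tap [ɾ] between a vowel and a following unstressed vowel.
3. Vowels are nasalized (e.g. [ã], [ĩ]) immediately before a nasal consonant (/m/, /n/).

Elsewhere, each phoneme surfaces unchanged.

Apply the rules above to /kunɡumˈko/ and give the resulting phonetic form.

[kũŋɡũmˈko]

/k/ (word-initial): no rule targets it → [k].
/u/ (between /k/ and /n/) occurs before a nasal consonant → [ũ] by rule 3.
/n/ (between /u/ and /ɡ/): before a labial or velar stop, so rule 1 applies → [ŋ].
/ɡ/ (between /n/ and /u/) is unaffected → [ɡ].
/u/ (between /ɡ/ and /m/) occurs before a nasal consonant → [ũ] by rule 3.
/m/ (between /u/ and /k/): no rule targets it → [m].
/k/ — not in any rule's target class → [k].
/o/ (word-final) fails the environment for rule 3, so it stays [o].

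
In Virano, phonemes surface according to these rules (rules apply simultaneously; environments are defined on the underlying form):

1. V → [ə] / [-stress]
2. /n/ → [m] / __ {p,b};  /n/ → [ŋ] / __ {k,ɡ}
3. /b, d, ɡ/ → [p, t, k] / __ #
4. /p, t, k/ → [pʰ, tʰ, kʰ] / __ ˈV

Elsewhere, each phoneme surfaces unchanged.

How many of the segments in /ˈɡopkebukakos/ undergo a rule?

Segments that undergo a rule: /e/ → [ə] (rule 1); /u/ → [ə] (rule 1); /a/ → [ə] (rule 1); /o/ → [ə] (rule 1).
All other segments surface unchanged.

4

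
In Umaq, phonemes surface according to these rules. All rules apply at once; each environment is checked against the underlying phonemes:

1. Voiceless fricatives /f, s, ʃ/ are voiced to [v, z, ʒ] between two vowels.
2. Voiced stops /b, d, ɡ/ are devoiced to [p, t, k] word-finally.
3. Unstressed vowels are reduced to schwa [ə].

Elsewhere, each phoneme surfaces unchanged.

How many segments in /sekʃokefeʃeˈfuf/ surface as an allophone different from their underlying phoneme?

Segments that undergo a rule: /e/ → [ə] (rule 3); /o/ → [ə] (rule 3); /e/ → [ə] (rule 3); /f/ → [v] (rule 1); /e/ → [ə] (rule 3); /ʃ/ → [ʒ] (rule 1); /e/ → [ə] (rule 3); /f/ → [v] (rule 1).
All other segments surface unchanged.

8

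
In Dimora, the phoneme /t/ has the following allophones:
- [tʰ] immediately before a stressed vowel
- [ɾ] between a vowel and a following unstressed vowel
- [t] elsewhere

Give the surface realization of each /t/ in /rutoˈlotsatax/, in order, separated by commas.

Occurrence 1 (position 3): between a vowel and an unstressed vowel → [ɾ].
Occurrence 2 (position 7): no conditioning environment matches → elsewhere allophone [t].
Occurrence 3 (position 10): between a vowel and an unstressed vowel → [ɾ].

[ɾ], [t], [ɾ]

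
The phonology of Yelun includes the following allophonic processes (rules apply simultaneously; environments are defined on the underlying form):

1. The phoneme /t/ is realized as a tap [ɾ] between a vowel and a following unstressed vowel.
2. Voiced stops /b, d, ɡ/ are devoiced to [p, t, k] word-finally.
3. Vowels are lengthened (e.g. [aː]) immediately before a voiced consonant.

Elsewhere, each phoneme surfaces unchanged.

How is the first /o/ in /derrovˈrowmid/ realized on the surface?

/o/ meets the environment for rule 3 (before a voiced consonant) → [oː].

[oː]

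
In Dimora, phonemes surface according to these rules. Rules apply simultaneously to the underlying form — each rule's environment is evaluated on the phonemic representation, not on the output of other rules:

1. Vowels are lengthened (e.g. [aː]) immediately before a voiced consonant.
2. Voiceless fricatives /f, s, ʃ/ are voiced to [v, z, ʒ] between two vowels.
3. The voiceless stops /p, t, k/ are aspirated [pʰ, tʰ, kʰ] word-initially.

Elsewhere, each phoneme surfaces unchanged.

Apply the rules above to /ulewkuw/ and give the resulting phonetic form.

/u/ (word-initial) occurs before a voiced consonant → [uː] by rule 1.
/l/ (between /u/ and /e/) is unaffected → [l].
/e/ — between /l/ and /w/, before a voiced consonant — surfaces as [eː] (rule 1).
/w/ — not in any rule's target class → [w].
/k/ (between /w/ and /u/) fails the environment for rule 3, so it stays [k].
/u/ — between /k/ and /w/, before a voiced consonant — surfaces as [uː] (rule 1).
/w/ (word-final) is unaffected → [w].

[uːleːwkuːw]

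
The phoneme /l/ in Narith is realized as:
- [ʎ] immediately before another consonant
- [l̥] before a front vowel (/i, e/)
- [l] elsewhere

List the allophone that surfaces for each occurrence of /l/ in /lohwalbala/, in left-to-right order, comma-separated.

Occurrence 1 (position 1): no conditioning environment matches → elsewhere allophone [l].
Occurrence 2 (position 6): immediately before another consonant → [ʎ].
Occurrence 3 (position 9): no conditioning environment matches → elsewhere allophone [l].

[l], [ʎ], [l]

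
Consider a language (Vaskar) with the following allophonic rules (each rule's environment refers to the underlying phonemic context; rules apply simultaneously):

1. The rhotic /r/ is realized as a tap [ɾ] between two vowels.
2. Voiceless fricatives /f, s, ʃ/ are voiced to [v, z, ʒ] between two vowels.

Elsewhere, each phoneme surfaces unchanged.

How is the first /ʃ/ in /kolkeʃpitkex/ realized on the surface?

/ʃ/ (between /e/ and /p/) is in the target of rule 2 but the environment (between two vowels) is not met → [ʃ].

[ʃ]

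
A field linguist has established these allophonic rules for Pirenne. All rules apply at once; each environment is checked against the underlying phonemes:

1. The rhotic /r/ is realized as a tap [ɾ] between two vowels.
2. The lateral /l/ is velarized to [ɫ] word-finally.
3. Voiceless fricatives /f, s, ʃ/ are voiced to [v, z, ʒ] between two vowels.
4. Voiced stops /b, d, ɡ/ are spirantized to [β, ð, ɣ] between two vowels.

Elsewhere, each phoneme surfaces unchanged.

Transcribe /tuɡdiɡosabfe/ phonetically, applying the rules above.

[tuɡdiɣozabfe]

/t/ — not in any rule's target class → [t].
/u/ (between /t/ and /ɡ/): no rule targets it → [u].
/ɡ/ (between /u/ and /d/) fails the environment for rule 4, so it stays [ɡ].
/d/ (between /ɡ/ and /i/) fails the environment for rule 4, so it stays [d].
/i/ (between /d/ and /ɡ/): no rule targets it → [i].
/ɡ/ (between /i/ and /o/) occurs between two vowels → [ɣ] by rule 4.
/o/ — not in any rule's target class → [o].
/s/ meets the environment for rule 3 (between two vowels) → [z].
/a/ — not in any rule's target class → [a].
/b/ (between /a/ and /f/) fails the environment for rule 4, so it stays [b].
/f/ — between /b/ and /e/; rule 3 does not apply here → [f].
/e/ (word-final) is unaffected → [e].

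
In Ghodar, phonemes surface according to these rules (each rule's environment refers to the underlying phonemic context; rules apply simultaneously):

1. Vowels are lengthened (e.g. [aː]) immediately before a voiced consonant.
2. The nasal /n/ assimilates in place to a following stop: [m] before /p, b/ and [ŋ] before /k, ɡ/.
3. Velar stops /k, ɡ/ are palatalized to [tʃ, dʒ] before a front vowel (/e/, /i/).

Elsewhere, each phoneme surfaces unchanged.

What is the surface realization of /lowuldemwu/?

[loːwuːldeːmwu]

/o/ meets the environment for rule 1 (before a voiced consonant) → [oː].
/u/ meets the environment for rule 1 (before a voiced consonant) → [uː].
/e/ — between /d/ and /m/, before a voiced consonant — surfaces as [eː] (rule 1).
/u/ — word-final; rule 1 does not apply here → [u].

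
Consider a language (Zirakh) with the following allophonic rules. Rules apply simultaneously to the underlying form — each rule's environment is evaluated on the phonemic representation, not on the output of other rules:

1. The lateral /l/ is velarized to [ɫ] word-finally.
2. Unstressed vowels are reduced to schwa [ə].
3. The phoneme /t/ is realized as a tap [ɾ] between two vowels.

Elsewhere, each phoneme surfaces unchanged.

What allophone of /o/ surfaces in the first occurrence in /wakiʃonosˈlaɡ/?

[ə]

/o/ (between /ʃ/ and /n/) occurs in an unstressed syllable → [ə] by rule 2.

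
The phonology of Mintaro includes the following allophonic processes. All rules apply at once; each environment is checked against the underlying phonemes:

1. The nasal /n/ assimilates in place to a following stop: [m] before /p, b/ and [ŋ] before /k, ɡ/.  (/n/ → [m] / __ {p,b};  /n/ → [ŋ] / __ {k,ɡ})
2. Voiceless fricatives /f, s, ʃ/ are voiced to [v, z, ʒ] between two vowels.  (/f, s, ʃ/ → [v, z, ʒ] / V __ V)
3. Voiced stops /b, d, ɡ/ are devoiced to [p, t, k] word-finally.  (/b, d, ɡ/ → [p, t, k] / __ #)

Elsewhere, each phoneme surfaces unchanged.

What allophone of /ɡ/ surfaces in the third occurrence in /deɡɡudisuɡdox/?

/ɡ/ (between /u/ and /d/) is in the target of rule 3 but the environment (word-finally) is not met → [ɡ].

[ɡ]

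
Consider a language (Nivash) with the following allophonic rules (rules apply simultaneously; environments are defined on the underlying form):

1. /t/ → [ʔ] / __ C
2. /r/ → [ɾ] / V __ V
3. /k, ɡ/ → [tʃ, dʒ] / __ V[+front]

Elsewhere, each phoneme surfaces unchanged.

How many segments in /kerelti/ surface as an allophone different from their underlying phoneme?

Segments that undergo a rule: /k/ → [tʃ] (rule 3); /r/ → [ɾ] (rule 2).
All other segments surface unchanged.

2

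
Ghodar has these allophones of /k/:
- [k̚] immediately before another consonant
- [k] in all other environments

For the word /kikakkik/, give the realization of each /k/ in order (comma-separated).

Occurrence 1 (position 1): no conditioning environment matches → elsewhere allophone [k].
Occurrence 2 (position 3): no conditioning environment matches → elsewhere allophone [k].
Occurrence 3 (position 5): immediately before another consonant → [k̚].
Occurrence 4 (position 6): no conditioning environment matches → elsewhere allophone [k].
Occurrence 5 (position 8): no conditioning environment matches → elsewhere allophone [k].

[k], [k], [k̚], [k], [k]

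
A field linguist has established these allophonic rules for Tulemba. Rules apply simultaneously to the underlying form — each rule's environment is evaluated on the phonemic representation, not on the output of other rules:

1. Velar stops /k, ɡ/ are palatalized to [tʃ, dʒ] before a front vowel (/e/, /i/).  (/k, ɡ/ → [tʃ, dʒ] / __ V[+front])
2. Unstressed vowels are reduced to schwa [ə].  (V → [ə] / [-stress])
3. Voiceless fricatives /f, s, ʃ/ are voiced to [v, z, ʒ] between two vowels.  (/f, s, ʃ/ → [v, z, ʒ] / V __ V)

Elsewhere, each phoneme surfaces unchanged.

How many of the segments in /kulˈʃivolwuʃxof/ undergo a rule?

Segments that undergo a rule: /u/ → [ə] (rule 2); /o/ → [ə] (rule 2); /u/ → [ə] (rule 2); /o/ → [ə] (rule 2).
All other segments surface unchanged.

4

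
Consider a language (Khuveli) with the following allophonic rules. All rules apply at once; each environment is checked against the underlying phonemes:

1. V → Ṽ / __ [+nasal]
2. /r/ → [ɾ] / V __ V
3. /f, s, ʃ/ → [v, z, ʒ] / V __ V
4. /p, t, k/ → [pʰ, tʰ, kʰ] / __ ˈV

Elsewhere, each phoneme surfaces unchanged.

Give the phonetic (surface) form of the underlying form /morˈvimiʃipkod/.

[morˈvĩmiʒipkod]

/m/ (word-initial): no rule targets it → [m].
/o/ (between /m/ and /r/) is in the target of rule 1 but the environment (before a nasal consonant) is not met → [o].
/r/ (between /o/ and /v/) is in the target of rule 2 but the environment (between two vowels) is not met → [r].
/v/ (between /r/ and /i/) is unaffected → [v].
/i/ (between /v/ and /m/) occurs before a nasal consonant → [ĩ] by rule 1.
/m/ (between /i/ and /i/) is unaffected → [m].
/i/ — between /m/ and /ʃ/; rule 1 does not apply here → [i].
/ʃ/ — between /i/ and /i/, between two vowels — surfaces as [ʒ] (rule 3).
/i/ (between /ʃ/ and /p/) fails the environment for rule 1, so it stays [i].
/p/ (between /i/ and /k/) fails the environment for rule 4, so it stays [p].
/k/ (between /p/ and /o/) fails the environment for rule 4, so it stays [k].
/o/ (between /k/ and /d/) fails the environment for rule 1, so it stays [o].
/d/ stays [d].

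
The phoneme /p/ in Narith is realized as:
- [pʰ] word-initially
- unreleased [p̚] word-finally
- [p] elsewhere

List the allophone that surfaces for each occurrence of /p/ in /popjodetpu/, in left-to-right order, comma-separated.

[pʰ], [p], [p]

Occurrence 1 (position 1): word-initially → [pʰ].
Occurrence 2 (position 3): no conditioning environment matches → elsewhere allophone [p].
Occurrence 3 (position 9): no conditioning environment matches → elsewhere allophone [p].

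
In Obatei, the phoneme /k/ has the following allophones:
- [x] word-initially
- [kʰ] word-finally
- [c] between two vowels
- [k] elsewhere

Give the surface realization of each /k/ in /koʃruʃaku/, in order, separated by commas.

Occurrence 1 (position 1): word-initially → [x].
Occurrence 2 (position 8): between two vowels → [c].

[x], [c]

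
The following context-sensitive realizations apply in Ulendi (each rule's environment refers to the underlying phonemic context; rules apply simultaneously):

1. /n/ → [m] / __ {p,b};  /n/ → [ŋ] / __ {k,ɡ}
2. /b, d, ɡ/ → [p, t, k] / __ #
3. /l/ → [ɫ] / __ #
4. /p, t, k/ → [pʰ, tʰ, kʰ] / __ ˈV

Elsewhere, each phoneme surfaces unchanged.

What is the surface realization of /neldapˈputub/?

[neldapˈpʰutup]

/n/ (word-initial) fails the environment for rule 1, so it stays [n].
/e/ (between /n/ and /l/) is unaffected → [e].
/l/ (between /e/ and /d/) is in the target of rule 3 but the environment (word-finally) is not met → [l].
/d/ — between /l/ and /a/; rule 2 does not apply here → [d].
/a/ stays [a].
/p/ (between /a/ and /p/) fails the environment for rule 4, so it stays [p].
/p/ (between /p/ and /u/): immediately before a stressed vowel, so rule 4 applies → [pʰ].
/u/ — not in any rule's target class → [u].
/t/ — between /u/ and /u/; rule 4 does not apply here → [t].
/u/ (between /t/ and /b/): no rule targets it → [u].
/b/ — word-final, word-finally — surfaces as [p] (rule 2).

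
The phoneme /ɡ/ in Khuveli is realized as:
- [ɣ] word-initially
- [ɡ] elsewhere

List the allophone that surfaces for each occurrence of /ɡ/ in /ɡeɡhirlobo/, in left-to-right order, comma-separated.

[ɣ], [ɡ]

Occurrence 1 (position 1): word-initially → [ɣ].
Occurrence 2 (position 3): no conditioning environment matches → elsewhere allophone [ɡ].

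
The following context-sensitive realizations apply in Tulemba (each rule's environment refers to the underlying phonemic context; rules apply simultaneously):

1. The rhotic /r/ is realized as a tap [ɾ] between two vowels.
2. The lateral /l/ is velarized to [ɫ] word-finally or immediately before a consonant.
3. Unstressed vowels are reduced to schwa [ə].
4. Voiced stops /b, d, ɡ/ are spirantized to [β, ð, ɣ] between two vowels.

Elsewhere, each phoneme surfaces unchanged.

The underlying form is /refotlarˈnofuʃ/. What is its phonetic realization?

/r/ (word-initial) is in the target of rule 1 but the environment (between two vowels) is not met → [r].
/e/ (between /r/ and /f/) occurs in an unstressed syllable → [ə] by rule 3.
/o/ meets the environment for rule 3 (in an unstressed syllable) → [ə].
/l/ (between /t/ and /a/): rule 2 targets it, but not word-finally or immediately before a consonant → unchanged [l].
Rule 3 applies to /a/ (between /l/ and /r/: in an unstressed syllable) → [ə].
/r/ (between /a/ and /n/): rule 1 targets it, but not between two vowels → unchanged [r].
/o/ (between /n/ and /f/) is in the target of rule 3 but the environment (in an unstressed syllable) is not met → [o].
/u/ (between /f/ and /ʃ/) occurs in an unstressed syllable → [ə] by rule 3.

[rəfətlərˈnofəʃ]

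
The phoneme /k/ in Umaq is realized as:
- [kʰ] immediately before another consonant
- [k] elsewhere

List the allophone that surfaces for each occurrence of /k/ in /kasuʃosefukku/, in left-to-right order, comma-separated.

[k], [kʰ], [k]

Occurrence 1 (position 1): no conditioning environment matches → elsewhere allophone [k].
Occurrence 2 (position 11): immediately before another consonant → [kʰ].
Occurrence 3 (position 12): no conditioning environment matches → elsewhere allophone [k].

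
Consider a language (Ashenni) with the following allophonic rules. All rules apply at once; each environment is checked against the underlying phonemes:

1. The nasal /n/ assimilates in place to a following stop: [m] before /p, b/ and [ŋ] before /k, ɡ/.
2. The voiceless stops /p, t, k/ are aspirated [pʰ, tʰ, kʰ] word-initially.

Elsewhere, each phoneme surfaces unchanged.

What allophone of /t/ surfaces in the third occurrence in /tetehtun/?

[t]

/t/ (between /h/ and /u/): rule 2 targets it, but not word-initially → unchanged [t].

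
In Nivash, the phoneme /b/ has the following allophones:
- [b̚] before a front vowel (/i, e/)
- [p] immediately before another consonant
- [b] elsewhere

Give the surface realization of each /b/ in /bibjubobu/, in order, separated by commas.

[b̚], [p], [b], [b]

Occurrence 1 (position 1): before a front vowel (/i, e/) → [b̚].
Occurrence 2 (position 3): immediately before another consonant → [p].
Occurrence 3 (position 6): no conditioning environment matches → elsewhere allophone [b].
Occurrence 4 (position 8): no conditioning environment matches → elsewhere allophone [b].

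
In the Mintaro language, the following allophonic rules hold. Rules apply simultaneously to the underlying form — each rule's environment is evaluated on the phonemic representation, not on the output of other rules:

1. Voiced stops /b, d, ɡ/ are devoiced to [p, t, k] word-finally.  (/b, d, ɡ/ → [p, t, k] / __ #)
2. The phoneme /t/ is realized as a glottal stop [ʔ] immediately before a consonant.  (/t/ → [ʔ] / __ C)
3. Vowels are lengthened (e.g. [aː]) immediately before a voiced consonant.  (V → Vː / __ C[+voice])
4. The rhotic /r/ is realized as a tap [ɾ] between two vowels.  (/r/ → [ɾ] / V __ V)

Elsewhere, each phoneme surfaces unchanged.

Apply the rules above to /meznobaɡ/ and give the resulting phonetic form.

[meːznoːbaːk]

/m/ (word-initial) is unaffected → [m].
/e/ meets the environment for rule 3 (before a voiced consonant) → [eː].
/z/ — not in any rule's target class → [z].
/n/ — not in any rule's target class → [n].
/o/ — between /n/ and /b/, before a voiced consonant — surfaces as [oː] (rule 3).
/b/ (between /o/ and /a/) is in the target of rule 1 but the environment (word-finally) is not met → [b].
Rule 3 applies to /a/ (between /b/ and /ɡ/: before a voiced consonant) → [aː].
/ɡ/ — word-final, word-finally — surfaces as [k] (rule 1).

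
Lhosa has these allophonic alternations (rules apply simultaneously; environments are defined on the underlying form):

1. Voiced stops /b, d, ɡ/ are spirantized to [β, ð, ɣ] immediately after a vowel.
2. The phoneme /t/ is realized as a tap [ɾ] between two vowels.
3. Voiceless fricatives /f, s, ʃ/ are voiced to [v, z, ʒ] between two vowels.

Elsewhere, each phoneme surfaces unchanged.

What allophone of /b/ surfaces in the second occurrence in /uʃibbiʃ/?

[b]

/b/ (between /b/ and /i/) is in the target of rule 1 but the environment (immediately after a vowel) is not met → [b].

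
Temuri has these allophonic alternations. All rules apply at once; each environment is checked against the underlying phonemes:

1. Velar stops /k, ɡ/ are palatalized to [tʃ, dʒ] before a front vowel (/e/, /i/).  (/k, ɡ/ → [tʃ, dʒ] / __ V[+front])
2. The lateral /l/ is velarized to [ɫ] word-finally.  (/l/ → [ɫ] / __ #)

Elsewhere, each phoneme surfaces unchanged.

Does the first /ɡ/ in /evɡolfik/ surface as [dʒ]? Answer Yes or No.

/ɡ/ — between /v/ and /o/; rule 1 does not apply here → [ɡ].
The actual realization is [ɡ], not [dʒ].

No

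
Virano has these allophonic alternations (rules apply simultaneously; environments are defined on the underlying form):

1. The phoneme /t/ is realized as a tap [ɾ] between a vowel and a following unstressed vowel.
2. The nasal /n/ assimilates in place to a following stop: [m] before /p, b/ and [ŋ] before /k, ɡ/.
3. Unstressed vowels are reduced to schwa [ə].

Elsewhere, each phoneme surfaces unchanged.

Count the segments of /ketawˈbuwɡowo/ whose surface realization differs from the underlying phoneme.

5

Segments that undergo a rule: /e/ → [ə] (rule 3); /t/ → [ɾ] (rule 1); /a/ → [ə] (rule 3); /o/ → [ə] (rule 3); /o/ → [ə] (rule 3).
All other segments surface unchanged.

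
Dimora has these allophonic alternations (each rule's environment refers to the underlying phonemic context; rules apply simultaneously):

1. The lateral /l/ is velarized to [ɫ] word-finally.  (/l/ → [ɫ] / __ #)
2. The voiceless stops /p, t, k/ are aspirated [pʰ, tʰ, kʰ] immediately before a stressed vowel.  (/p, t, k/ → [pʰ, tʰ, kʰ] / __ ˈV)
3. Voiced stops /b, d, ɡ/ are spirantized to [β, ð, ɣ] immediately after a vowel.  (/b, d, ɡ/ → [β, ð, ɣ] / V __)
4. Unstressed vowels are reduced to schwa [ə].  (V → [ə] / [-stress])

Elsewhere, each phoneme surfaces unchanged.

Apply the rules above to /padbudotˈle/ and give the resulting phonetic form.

/p/ (word-initial): rule 2 targets it, but not immediately before a stressed vowel → unchanged [p].
/a/ (between /p/ and /d/) occurs in an unstressed syllable → [ə] by rule 4.
Rule 3 applies to /d/ (between /a/ and /b/: immediately after a vowel) → [ð].
/b/ (between /d/ and /u/) is in the target of rule 3 but the environment (immediately after a vowel) is not met → [b].
/u/ meets the environment for rule 4 (in an unstressed syllable) → [ə].
/d/ — between /u/ and /o/, immediately after a vowel — surfaces as [ð] (rule 3).
/o/ (between /d/ and /t/): in an unstressed syllable, so rule 4 applies → [ə].
/t/ (between /o/ and /l/) fails the environment for rule 2, so it stays [t].
/l/ (between /t/ and /e/): rule 1 targets it, but not word-finally → unchanged [l].
/e/ (word-final) fails the environment for rule 4, so it stays [e].

[pəðbəðətˈle]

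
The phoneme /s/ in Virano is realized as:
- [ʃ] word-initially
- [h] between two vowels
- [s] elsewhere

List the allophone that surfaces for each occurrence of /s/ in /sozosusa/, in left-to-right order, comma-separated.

Occurrence 1 (position 1): word-initially → [ʃ].
Occurrence 2 (position 5): between two vowels → [h].
Occurrence 3 (position 7): between two vowels → [h].

[ʃ], [h], [h]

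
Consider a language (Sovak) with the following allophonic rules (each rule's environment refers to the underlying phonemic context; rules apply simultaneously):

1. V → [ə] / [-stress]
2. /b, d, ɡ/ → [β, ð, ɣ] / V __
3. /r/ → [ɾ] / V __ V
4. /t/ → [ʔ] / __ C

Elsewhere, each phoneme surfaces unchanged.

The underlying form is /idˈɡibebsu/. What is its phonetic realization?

/i/ meets the environment for rule 1 (in an unstressed syllable) → [ə].
Rule 2 applies to /d/ (between /i/ and /ɡ/: immediately after a vowel) → [ð].
/ɡ/ — between /d/ and /i/; rule 2 does not apply here → [ɡ].
/i/ (between /ɡ/ and /b/): rule 1 targets it, but not in an unstressed syllable → unchanged [i].
/b/ (between /i/ and /e/) occurs immediately after a vowel → [β] by rule 2.
/e/ (between /b/ and /b/) occurs in an unstressed syllable → [ə] by rule 1.
/b/ meets the environment for rule 2 (immediately after a vowel) → [β].
/s/ (between /b/ and /u/) is unaffected → [s].
Rule 1 applies to /u/ (word-final: in an unstressed syllable) → [ə].

[əðˈɡiβəβsə]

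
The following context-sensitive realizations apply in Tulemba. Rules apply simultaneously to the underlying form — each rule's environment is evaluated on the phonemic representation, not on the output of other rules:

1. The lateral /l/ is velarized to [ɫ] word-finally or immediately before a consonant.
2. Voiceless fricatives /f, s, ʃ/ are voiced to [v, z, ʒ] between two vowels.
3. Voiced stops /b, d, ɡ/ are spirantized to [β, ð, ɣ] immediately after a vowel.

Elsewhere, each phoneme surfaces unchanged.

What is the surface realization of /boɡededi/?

[boɣeðeði]

/b/ (word-initial) fails the environment for rule 3, so it stays [b].
/o/ (between /b/ and /ɡ/) is unaffected → [o].
/ɡ/ meets the environment for rule 3 (immediately after a vowel) → [ɣ].
/e/ — not in any rule's target class → [e].
Rule 3 applies to /d/ (between /e/ and /e/: immediately after a vowel) → [ð].
/e/ (between /d/ and /d/) is unaffected → [e].
/d/ — between /e/ and /i/, immediately after a vowel — surfaces as [ð] (rule 3).
/i/ (word-final) is unaffected → [i].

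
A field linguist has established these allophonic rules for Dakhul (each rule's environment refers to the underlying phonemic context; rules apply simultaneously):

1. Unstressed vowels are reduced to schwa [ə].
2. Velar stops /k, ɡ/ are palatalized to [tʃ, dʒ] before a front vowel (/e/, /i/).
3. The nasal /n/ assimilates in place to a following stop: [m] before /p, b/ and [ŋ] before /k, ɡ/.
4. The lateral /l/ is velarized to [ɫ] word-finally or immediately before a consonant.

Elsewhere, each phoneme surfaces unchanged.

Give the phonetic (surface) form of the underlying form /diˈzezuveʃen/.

/d/ (word-initial): no rule targets it → [d].
/i/ (between /d/ and /z/) occurs in an unstressed syllable → [ə] by rule 1.
/z/ stays [z].
/e/ (between /z/ and /z/) fails the environment for rule 1, so it stays [e].
/z/ — not in any rule's target class → [z].
/u/ — between /z/ and /v/, in an unstressed syllable — surfaces as [ə] (rule 1).
/v/ (between /u/ and /e/) is unaffected → [v].
/e/ (between /v/ and /ʃ/): in an unstressed syllable, so rule 1 applies → [ə].
/ʃ/ (between /e/ and /e/) is unaffected → [ʃ].
/e/ (between /ʃ/ and /n/): in an unstressed syllable, so rule 1 applies → [ə].
/n/ — word-final; rule 3 does not apply here → [n].

[dəˈzezəvəʃən]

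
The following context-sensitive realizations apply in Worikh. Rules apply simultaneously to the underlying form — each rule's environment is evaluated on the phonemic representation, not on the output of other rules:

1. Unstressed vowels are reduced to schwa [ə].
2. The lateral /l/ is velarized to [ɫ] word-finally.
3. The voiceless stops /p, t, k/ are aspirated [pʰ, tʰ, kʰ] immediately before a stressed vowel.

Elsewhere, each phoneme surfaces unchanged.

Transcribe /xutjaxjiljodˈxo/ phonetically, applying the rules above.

/x/ (word-initial): no rule targets it → [x].
/u/ — between /x/ and /t/, in an unstressed syllable — surfaces as [ə] (rule 1).
/t/ (between /u/ and /j/) fails the environment for rule 3, so it stays [t].
/j/ (between /t/ and /a/) is unaffected → [j].
/a/ meets the environment for rule 1 (in an unstressed syllable) → [ə].
/x/ (between /a/ and /j/) is unaffected → [x].
/j/ (between /x/ and /i/) is unaffected → [j].
/i/ meets the environment for rule 1 (in an unstressed syllable) → [ə].
/l/ — between /i/ and /j/; rule 2 does not apply here → [l].
/j/ (between /l/ and /o/): no rule targets it → [j].
/o/ (between /j/ and /d/) occurs in an unstressed syllable → [ə] by rule 1.
/d/ — not in any rule's target class → [d].
/x/ (between /d/ and /o/): no rule targets it → [x].
/o/ — word-final; rule 1 does not apply here → [o].

[xətjəxjəljədˈxo]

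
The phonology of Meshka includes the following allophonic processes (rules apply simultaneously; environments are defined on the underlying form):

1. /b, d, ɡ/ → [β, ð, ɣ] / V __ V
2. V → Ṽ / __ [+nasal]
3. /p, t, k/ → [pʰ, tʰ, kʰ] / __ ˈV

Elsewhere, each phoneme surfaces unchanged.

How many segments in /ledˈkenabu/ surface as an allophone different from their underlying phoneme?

Segments that undergo a rule: /k/ → [kʰ] (rule 3); /e/ → [ẽ] (rule 2); /b/ → [β] (rule 1).
All other segments surface unchanged.

3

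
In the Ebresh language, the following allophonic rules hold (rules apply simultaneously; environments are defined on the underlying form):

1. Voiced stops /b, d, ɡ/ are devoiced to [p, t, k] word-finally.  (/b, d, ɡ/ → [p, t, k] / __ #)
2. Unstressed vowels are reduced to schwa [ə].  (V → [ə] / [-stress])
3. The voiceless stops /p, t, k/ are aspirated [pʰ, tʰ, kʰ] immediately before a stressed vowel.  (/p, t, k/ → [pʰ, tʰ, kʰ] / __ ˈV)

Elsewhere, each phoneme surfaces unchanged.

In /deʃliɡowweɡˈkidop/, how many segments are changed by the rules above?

Segments that undergo a rule: /e/ → [ə] (rule 2); /i/ → [ə] (rule 2); /o/ → [ə] (rule 2); /e/ → [ə] (rule 2); /k/ → [kʰ] (rule 3); /o/ → [ə] (rule 2).
All other segments surface unchanged.

6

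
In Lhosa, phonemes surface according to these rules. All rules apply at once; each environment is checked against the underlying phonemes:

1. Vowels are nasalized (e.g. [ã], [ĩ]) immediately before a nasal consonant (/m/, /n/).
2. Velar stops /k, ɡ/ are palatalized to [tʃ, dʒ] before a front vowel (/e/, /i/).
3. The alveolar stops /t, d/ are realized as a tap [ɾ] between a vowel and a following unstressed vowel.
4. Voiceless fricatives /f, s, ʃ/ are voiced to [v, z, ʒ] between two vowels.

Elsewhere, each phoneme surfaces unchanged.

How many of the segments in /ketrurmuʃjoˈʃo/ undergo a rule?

Segments that undergo a rule: /k/ → [tʃ] (rule 2); /ʃ/ → [ʒ] (rule 4).
All other segments surface unchanged.

2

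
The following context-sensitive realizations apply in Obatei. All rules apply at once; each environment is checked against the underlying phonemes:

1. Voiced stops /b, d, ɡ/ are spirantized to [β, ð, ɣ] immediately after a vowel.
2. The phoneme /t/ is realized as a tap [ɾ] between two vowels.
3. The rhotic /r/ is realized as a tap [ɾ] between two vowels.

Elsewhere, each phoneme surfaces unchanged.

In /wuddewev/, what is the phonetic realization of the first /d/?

[ð]

/d/ (between /u/ and /d/): immediately after a vowel, so rule 1 applies → [ð].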